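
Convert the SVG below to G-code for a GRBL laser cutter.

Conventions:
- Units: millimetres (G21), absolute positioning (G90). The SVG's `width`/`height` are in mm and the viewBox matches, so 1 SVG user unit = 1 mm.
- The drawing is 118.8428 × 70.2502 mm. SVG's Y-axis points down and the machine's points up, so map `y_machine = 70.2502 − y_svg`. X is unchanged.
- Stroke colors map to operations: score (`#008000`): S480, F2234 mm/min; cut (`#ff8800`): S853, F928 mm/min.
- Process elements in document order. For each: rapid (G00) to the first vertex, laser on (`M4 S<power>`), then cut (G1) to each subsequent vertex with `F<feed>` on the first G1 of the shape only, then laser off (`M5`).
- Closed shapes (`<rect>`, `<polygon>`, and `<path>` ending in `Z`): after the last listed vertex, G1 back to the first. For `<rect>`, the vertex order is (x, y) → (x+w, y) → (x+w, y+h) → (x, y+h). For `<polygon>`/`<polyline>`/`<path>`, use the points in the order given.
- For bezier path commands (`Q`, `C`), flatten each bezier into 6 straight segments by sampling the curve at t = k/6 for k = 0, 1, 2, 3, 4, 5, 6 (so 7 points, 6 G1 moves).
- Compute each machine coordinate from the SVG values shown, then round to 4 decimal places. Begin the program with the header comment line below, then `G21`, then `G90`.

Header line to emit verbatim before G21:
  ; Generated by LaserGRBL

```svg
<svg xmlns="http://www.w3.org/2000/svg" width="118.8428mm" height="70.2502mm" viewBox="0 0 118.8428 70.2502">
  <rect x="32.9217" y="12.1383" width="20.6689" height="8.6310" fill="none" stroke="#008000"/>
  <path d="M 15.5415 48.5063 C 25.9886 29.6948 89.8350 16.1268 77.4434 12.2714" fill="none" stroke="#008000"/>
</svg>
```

; Generated by LaserGRBL
G21
G90
G00 X32.9217 Y58.1119
M4 S480
G1 X53.5906 Y58.1119 F2234
G1 X53.5906 Y49.4809
G1 X32.9217 Y49.4809
G1 X32.9217 Y58.1119
M5
G00 X15.5415 Y21.7439
M4 S480
G1 X24.6148 Y30.6920 F2234
G1 X38.9870 Y38.6420
G1 X55.0570 Y45.4699
G1 X69.2237 Y51.0514
G1 X77.8862 Y55.2624
G1 X77.4434 Y57.9788
M5

1 u = 1 mm; y_m = 70.2502 − y.

[1] `<rect>` rectangle, #008000→score S480 F2234: (32.9217,58.1119) → (53.5906,58.1119) → (53.5906,49.4809) → (32.9217,49.4809) → (32.9217,58.1119) (closed)

[2] `<path>` cubic bezier, #008000→score S480 F2234: (15.5415,21.7439) → (24.6148,30.6920) → (38.9870,38.6420) → (55.0570,45.4699) → (69.2237,51.0514) → (77.8862,55.2624) → (77.4434,57.9788)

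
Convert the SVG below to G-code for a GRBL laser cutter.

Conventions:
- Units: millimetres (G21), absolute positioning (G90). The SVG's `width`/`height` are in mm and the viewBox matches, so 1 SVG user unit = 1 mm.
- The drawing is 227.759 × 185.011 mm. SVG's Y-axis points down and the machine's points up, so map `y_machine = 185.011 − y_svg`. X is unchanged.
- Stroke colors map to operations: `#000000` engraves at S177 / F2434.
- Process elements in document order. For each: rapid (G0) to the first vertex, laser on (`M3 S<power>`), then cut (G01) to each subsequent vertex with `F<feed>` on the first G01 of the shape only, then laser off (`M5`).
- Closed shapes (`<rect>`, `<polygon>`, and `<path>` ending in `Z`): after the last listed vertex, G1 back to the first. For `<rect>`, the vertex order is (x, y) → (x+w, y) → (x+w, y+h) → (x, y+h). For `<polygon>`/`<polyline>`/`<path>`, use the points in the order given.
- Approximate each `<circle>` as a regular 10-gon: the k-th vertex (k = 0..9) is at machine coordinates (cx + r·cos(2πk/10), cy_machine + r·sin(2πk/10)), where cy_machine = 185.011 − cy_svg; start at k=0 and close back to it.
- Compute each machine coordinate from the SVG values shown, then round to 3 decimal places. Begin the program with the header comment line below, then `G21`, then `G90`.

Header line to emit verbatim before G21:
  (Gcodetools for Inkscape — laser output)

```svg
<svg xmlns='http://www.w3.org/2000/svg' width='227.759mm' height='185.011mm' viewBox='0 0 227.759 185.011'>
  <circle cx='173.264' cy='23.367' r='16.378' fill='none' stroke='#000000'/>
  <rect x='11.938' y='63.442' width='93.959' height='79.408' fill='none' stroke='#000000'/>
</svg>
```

1 u = 1 mm; y_m = 185.011 − y.

[1] `<circle>` circle, #000000→engrave S177 F2434: (189.642,161.644) → (186.514,171.271) → (178.325,177.220) → (168.203,177.220) → (160.014,171.271) → (156.886,161.644) → (160.014,152.017) → (168.203,146.068) → (178.325,146.068) → (186.514,152.017) → (189.642,161.644) (closed)

[2] `<rect>` rectangle, #000000→engrave S177 F2434: (11.938,121.569) → (105.897,121.569) → (105.897,42.161) → (11.938,42.161) → (11.938,121.569) (closed)

(Gcodetools for Inkscape — laser output)
G21
G90
G0 X189.642 Y161.644
M3 S177
G01 X186.514 Y171.271 F2434
G01 X178.325 Y177.220
G01 X168.203 Y177.220
G01 X160.014 Y171.271
G01 X156.886 Y161.644
G01 X160.014 Y152.017
G01 X168.203 Y146.068
G01 X178.325 Y146.068
G01 X186.514 Y152.017
G01 X189.642 Y161.644
M5
G0 X11.938 Y121.569
M3 S177
G01 X105.897 Y121.569 F2434
G01 X105.897 Y42.161
G01 X11.938 Y42.161
G01 X11.938 Y121.569
M5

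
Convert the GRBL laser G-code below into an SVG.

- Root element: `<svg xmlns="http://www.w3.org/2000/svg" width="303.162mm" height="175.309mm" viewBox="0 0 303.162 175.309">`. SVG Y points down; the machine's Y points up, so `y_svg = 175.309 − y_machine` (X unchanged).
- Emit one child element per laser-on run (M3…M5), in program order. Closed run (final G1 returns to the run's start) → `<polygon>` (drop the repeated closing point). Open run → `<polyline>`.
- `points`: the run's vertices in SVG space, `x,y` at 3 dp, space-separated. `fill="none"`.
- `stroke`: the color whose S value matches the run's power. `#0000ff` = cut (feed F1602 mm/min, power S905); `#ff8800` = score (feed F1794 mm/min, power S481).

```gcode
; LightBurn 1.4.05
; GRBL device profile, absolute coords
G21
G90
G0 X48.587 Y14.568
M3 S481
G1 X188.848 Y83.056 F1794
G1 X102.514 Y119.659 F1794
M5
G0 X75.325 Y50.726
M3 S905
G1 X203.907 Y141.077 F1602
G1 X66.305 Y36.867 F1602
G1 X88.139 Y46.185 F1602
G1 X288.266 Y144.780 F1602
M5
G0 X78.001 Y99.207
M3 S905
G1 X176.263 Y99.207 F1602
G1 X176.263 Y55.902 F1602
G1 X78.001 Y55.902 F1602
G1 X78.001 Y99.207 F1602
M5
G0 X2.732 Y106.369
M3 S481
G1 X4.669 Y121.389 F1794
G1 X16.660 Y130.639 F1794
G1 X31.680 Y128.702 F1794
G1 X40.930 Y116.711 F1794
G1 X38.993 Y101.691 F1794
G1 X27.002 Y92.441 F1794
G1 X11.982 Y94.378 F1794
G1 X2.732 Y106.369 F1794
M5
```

<svg xmlns="http://www.w3.org/2000/svg" width="303.162mm" height="175.309mm" viewBox="0 0 303.162 175.309">
  <polyline points="48.587,160.741 188.848,92.253 102.514,55.650" fill="none" stroke="#ff8800"/>
  <polyline points="75.325,124.583 203.907,34.232 66.305,138.442 88.139,129.124 288.266,30.529" fill="none" stroke="#0000ff"/>
  <polygon points="78.001,76.102 176.263,76.102 176.263,119.407 78.001,119.407" fill="none" stroke="#0000ff"/>
  <polygon points="2.732,68.940 4.669,53.920 16.660,44.670 31.680,46.607 40.930,58.598 38.993,73.618 27.002,82.868 11.982,80.931" fill="none" stroke="#ff8800"/>
</svg>

Each laser-on run becomes one SVG element. Flip Y back into SVG space with y_svg = 175.309 − y_machine.

Run 1: power S481 maps to stroke `#ff8800` (score). The run is open, so emit a `<polyline>` with points (Y-flipped): 48.587,160.741 188.848,92.253 102.514,55.650.

Run 2: the run's S905 means `#0000ff` (cut). The run is open, so emit a `<polyline>` with points (Y-flipped): 75.325,124.583 203.907,34.232 66.305,138.442 88.139,129.124 288.266,30.529.

Run 3: S905 ⇒ cut layer `#0000ff`. The run returns to its start, so emit a `<polygon>` with points (Y-flipped): 78.001,76.102 176.263,76.102 176.263,119.407 78.001,119.407.

Run 4: power S481 maps to stroke `#ff8800` (score). The run returns to its start, so emit a `<polygon>` with points (Y-flipped): 2.732,68.940 4.669,53.920 16.660,44.670 31.680,46.607 40.930,58.598 38.993,73.618 27.002,82.868 11.982,80.931.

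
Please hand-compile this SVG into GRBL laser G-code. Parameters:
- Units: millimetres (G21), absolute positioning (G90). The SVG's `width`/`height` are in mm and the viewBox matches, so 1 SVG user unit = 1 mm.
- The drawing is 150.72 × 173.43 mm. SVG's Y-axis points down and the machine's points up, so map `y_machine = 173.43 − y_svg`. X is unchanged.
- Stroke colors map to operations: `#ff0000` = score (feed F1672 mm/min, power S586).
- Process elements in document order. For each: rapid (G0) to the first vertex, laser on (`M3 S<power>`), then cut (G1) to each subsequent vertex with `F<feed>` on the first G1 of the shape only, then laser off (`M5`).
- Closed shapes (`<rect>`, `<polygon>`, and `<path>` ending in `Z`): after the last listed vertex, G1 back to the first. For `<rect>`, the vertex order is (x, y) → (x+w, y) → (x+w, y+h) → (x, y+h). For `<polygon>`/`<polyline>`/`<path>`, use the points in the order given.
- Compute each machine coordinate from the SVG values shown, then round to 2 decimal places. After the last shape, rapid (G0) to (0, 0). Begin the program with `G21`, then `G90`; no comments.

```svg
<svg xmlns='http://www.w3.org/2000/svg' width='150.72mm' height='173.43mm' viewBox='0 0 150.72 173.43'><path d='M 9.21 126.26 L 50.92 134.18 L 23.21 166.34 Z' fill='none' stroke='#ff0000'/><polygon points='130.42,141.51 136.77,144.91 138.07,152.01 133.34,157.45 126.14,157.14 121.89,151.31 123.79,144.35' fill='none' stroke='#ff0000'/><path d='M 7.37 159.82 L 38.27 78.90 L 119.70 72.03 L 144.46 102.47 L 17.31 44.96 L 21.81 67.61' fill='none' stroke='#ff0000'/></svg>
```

Since the viewBox matches the mm dimensions, user units are millimetres directly. The only transform is the Y-flip y_m = 173.43 − y_svg.

Shape 1 is a regular polygon drawn with `<path>`. Its stroke #ff0000 means score at S586, F1672. After flipping Y the toolpath is (9.21,47.17) → (50.92,39.25) → (23.21,7.09) → (9.21,47.17), returning to the start.

Shape 2 is a regular polygon drawn with `<polygon>`. Its stroke #ff0000 means score at S586, F1672. After flipping Y the toolpath is (130.42,31.92) → (136.77,28.52) → (138.07,21.42) → (133.34,15.98) → (126.14,16.29) → (121.89,22.12) → (123.79,29.08) → (130.42,31.92), returning to the start.

Shape 3 is a open polyline drawn with `<path>`. Its stroke #ff0000 means score at S586, F1672. After flipping Y the toolpath is (7.37,13.61) → (38.27,94.53) → (119.70,101.40) → (144.46,70.96) → (17.31,128.47) → (21.81,105.82).

G21
G90
G0 X9.21 Y47.17
M3 S586
G1 X50.92 Y39.25 F1672
G1 X23.21 Y7.09
G1 X9.21 Y47.17
M5
G0 X130.42 Y31.92
M3 S586
G1 X136.77 Y28.52 F1672
G1 X138.07 Y21.42
G1 X133.34 Y15.98
G1 X126.14 Y16.29
G1 X121.89 Y22.12
G1 X123.79 Y29.08
G1 X130.42 Y31.92
M5
G0 X7.37 Y13.61
M3 S586
G1 X38.27 Y94.53 F1672
G1 X119.70 Y101.40
G1 X144.46 Y70.96
G1 X17.31 Y128.47
G1 X21.81 Y105.82
M5
G0 X0.00 Y0.00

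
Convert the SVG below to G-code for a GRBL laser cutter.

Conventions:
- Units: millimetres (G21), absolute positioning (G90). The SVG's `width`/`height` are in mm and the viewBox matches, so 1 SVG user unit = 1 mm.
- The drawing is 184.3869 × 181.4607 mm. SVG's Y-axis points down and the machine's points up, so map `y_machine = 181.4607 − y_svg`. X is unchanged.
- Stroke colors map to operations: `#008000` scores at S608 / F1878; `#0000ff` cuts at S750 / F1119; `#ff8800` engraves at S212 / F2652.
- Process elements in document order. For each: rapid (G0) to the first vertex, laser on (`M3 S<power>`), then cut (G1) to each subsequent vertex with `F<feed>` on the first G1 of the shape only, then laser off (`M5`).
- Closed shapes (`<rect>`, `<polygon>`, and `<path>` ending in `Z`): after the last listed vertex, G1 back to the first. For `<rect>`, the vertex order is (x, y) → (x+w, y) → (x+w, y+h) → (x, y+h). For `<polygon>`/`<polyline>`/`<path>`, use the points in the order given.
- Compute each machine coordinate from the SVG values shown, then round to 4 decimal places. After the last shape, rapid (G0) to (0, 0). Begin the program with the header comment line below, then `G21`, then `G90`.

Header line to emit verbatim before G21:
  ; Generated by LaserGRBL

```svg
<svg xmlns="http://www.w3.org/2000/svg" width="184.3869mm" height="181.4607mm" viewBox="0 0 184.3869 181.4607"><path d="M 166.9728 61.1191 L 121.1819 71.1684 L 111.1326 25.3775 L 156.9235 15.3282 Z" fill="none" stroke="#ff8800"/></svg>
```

; Generated by LaserGRBL
G21
G90
G0 X166.9728 Y120.3416
M3 S212
G1 X121.1819 Y110.2923 F2652
G1 X111.1326 Y156.0832
G1 X156.9235 Y166.1325
G1 X166.9728 Y120.3416
M5
G0 X0.0000 Y0.0000

1 u = 1 mm; y_m = 181.4607 − y.

[1] `<path>` regular polygon, #ff8800→engrave S212 F2652: (166.9728,120.3416) → (121.1819,110.2923) → (111.1326,156.0832) → (156.9235,166.1325) → (166.9728,120.3416) (closed)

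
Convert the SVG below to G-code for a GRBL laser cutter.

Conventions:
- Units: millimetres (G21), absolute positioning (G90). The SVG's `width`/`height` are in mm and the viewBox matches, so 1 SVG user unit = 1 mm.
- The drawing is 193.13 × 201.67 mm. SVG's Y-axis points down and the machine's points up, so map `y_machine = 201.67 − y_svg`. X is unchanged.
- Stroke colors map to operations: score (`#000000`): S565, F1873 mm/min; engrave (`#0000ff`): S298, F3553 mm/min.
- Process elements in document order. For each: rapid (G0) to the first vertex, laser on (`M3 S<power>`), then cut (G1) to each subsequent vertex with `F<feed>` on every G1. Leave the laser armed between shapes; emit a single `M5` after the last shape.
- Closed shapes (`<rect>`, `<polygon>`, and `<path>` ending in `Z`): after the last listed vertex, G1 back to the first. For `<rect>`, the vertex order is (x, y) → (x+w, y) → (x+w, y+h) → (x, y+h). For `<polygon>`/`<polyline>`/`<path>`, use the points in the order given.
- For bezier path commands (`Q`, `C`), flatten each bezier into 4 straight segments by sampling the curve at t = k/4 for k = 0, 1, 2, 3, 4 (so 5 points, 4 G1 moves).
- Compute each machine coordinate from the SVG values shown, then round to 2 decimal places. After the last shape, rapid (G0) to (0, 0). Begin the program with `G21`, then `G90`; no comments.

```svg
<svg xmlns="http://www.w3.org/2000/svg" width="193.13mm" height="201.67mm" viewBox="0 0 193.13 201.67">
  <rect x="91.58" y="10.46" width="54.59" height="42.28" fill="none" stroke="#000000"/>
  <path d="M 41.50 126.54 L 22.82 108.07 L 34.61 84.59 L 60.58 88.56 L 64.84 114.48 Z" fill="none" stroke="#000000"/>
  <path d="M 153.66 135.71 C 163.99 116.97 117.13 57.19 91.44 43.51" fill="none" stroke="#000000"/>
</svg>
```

viewBox `0 0 193.13 201.67` with mm width/height → 1 unit = 1 mm. Flip: y_m = 201.67 − y_svg.

**Shape 1** — `<rect>` rectangle, stroke `#000000` → score (S565, F1873). Machine vertices: (91.58,191.21) → (146.17,191.21) → (146.17,148.93) → (91.58,148.93) → (91.58,191.21). Closed: final G1 returns to the first vertex.

**Shape 2** — `<path>` regular polygon, stroke `#000000` → score (S565, F1873). Machine vertices: (41.50,75.13) → (22.82,93.60) → (34.61,117.08) → (60.58,113.11) → (64.84,87.19) → (41.50,75.13). Closed: final G1 returns to the first vertex.

**Shape 3** — `<path>` cubic bezier, stroke `#000000` → score (S565, F1873). Control points (SVG): P0=(153.66,135.71), P1=(163.99,116.97), P2=(117.13,57.19), P3=(91.44,43.51); sampled at t=k/4. Machine vertices: (153.66,65.96) → (151.91,86.35) → (136.06,113.96) → (113.45,140.62) → (91.44,158.16). Open path.

G21
G90
G0 X91.58 Y191.21
M3 S565
G1 X146.17 Y191.21 F1873
G1 X146.17 Y148.93 F1873
G1 X91.58 Y148.93 F1873
G1 X91.58 Y191.21 F1873
G0 X41.50 Y75.13
M3 S565
G1 X22.82 Y93.60 F1873
G1 X34.61 Y117.08 F1873
G1 X60.58 Y113.11 F1873
G1 X64.84 Y87.19 F1873
G1 X41.50 Y75.13 F1873
G0 X153.66 Y65.96
M3 S565
G1 X151.91 Y86.35 F1873
G1 X136.06 Y113.96 F1873
G1 X113.45 Y140.62 F1873
G1 X91.44 Y158.16 F1873
M5
G0 X0.00 Y0.00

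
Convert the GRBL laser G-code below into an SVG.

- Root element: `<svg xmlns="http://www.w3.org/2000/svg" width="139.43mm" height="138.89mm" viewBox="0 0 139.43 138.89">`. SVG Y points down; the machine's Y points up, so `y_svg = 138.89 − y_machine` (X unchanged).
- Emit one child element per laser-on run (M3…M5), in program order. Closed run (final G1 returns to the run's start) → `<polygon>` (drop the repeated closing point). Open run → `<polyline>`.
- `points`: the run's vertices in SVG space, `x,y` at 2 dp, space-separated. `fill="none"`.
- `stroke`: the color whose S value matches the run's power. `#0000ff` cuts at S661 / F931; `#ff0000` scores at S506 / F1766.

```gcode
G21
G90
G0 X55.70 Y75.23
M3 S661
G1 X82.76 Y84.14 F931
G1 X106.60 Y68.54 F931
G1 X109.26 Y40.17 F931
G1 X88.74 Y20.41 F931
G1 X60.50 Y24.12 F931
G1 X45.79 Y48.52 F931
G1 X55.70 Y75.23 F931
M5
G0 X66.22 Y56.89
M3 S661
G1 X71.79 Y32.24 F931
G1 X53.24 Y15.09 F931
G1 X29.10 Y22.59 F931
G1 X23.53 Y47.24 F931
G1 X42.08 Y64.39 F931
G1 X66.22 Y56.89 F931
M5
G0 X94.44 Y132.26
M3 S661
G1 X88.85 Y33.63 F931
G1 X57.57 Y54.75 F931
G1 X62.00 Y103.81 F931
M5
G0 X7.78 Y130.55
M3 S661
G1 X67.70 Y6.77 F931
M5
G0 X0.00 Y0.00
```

y_svg = 138.89 − y_m. Every run uses S661, so all elements get stroke `#0000ff` (cut).

[1] closed run; points: 55.70,63.66 82.76,54.75 106.60,70.35 109.26,98.72 88.74,118.48 60.50,114.77 45.79,90.37

[2] closed run; points: 66.22,82.00 71.79,106.65 53.24,123.80 29.10,116.30 23.53,91.65 42.08,74.50

[3] open run; points: 94.44,6.63 88.85,105.26 57.57,84.14 62.00,35.08

[4] open run; points: 7.78,8.34 67.70,132.12

<svg xmlns="http://www.w3.org/2000/svg" width="139.43mm" height="138.89mm" viewBox="0 0 139.43 138.89">
  <polygon points="55.70,63.66 82.76,54.75 106.60,70.35 109.26,98.72 88.74,118.48 60.50,114.77 45.79,90.37" fill="none" stroke="#0000ff"/>
  <polygon points="66.22,82.00 71.79,106.65 53.24,123.80 29.10,116.30 23.53,91.65 42.08,74.50" fill="none" stroke="#0000ff"/>
  <polyline points="94.44,6.63 88.85,105.26 57.57,84.14 62.00,35.08" fill="none" stroke="#0000ff"/>
  <polyline points="7.78,8.34 67.70,132.12" fill="none" stroke="#0000ff"/>
</svg>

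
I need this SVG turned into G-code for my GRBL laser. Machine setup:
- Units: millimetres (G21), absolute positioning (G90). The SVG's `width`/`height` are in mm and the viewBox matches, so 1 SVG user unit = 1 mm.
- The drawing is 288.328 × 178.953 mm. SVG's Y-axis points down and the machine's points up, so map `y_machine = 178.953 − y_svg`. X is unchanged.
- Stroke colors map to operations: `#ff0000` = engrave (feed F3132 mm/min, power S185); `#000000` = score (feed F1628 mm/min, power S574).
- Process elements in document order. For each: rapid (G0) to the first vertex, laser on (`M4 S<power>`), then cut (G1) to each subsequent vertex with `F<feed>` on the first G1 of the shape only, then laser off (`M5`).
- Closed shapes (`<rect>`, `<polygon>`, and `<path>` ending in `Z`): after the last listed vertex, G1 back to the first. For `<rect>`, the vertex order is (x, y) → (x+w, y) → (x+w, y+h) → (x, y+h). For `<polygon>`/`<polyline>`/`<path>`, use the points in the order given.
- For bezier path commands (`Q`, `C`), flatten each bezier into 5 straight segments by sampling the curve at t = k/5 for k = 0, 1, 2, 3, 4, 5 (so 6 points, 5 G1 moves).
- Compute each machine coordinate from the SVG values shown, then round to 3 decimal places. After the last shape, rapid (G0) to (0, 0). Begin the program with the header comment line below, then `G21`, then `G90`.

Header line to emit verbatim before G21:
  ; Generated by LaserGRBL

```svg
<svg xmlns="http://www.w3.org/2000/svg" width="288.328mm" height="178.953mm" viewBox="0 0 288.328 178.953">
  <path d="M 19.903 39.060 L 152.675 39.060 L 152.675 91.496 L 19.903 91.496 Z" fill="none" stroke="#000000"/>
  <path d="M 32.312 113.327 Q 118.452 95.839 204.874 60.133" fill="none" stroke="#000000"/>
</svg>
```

Since the viewBox matches the mm dimensions, user units are millimetres directly. The only transform is the Y-flip y_m = 178.953 − y_svg.

Shape 1 is a rectangle drawn with `<path>`. Its stroke #000000 means score at S574, F1628. After flipping Y the toolpath is (19.903,139.893) → (152.675,139.893) → (152.675,87.457) → (19.903,87.457) → (19.903,139.893), returning to the start.

Shape 2 is a quadratic bezier drawn with `<path>`. Its stroke #000000 means score at S574, F1628. After flipping Y the toolpath is (32.312,65.626) → (66.779,73.350) → (101.269,82.531) → (135.782,93.170) → (170.316,105.266) → (204.874,118.820).

; Generated by LaserGRBL
G21
G90
G0 X19.903 Y139.893
M4 S574
G1 X152.675 Y139.893 F1628
G1 X152.675 Y87.457
G1 X19.903 Y87.457
G1 X19.903 Y139.893
M5
G0 X32.312 Y65.626
M4 S574
G1 X66.779 Y73.350 F1628
G1 X101.269 Y82.531
G1 X135.782 Y93.170
G1 X170.316 Y105.266
G1 X204.874 Y118.820
M5
G0 X0.000 Y0.000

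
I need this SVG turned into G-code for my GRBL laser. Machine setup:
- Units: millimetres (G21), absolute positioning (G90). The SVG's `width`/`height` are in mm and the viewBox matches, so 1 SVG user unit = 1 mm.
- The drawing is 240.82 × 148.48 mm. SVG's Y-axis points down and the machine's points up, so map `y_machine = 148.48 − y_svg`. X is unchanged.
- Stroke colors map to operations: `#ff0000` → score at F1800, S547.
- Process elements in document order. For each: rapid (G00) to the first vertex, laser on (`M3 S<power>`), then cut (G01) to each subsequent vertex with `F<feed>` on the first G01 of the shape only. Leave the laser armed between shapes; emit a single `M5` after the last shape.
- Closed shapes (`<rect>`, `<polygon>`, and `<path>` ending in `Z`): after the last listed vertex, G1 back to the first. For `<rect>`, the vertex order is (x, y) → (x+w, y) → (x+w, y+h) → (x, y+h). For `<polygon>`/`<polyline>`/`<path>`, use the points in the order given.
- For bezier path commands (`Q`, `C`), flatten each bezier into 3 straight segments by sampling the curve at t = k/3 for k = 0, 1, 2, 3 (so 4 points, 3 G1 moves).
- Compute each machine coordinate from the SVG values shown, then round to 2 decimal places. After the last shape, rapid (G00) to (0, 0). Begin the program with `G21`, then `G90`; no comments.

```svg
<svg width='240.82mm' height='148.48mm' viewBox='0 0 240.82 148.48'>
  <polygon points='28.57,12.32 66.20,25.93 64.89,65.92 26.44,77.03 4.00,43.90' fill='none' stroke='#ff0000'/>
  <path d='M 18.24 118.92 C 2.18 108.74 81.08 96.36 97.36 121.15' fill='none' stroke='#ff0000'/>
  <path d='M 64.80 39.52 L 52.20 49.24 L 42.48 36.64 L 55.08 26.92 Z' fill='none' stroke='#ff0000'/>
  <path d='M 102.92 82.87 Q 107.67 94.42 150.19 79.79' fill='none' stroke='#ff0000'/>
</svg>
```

viewBox `0 0 240.82 148.48` with mm width/height → 1 unit = 1 mm. Flip: y_m = 148.48 − y_svg.

**Shape 1** — `<polygon>` regular polygon, stroke `#ff0000` → score (S547, F1800). Machine vertices: (28.57,136.16) → (66.20,122.55) → (64.89,82.56) → (26.44,71.45) → (4.00,104.58) → (28.57,136.16). Closed: final G1 returns to the first vertex.

**Shape 2** — `<path>` cubic bezier, stroke `#ff0000` → score (S547, F1800). Control points (SVG): P0=(18.24,118.92), P1=(2.18,108.74), P2=(81.08,96.36), P3=(97.36,121.15); sampled at t=k/3. Machine vertices: (18.24,29.56) → (28.00,39.02) → (66.04,41.19) → (97.36,27.33). Open path.

**Shape 3** — `<path>` regular polygon, stroke `#ff0000` → score (S547, F1800). Machine vertices: (64.80,108.96) → (52.20,99.24) → (42.48,111.84) → (55.08,121.56) → (64.80,108.96). Closed: final G1 returns to the first vertex.

**Shape 4** — `<path>` quadratic bezier, stroke `#ff0000` → score (S547, F1800). Control points (SVG): P0=(102.92,82.87), P1=(107.67,94.42), P2=(150.19,79.79); sampled at t=k/3. Machine vertices: (102.92,65.61) → (110.28,60.82) → (126.04,61.85) → (150.19,68.69). Open path.

G21
G90
G00 X28.57 Y136.16
M3 S547
G01 X66.20 Y122.55 F1800
G01 X64.89 Y82.56
G01 X26.44 Y71.45
G01 X4.00 Y104.58
G01 X28.57 Y136.16
G00 X18.24 Y29.56
M3 S547
G01 X28.00 Y39.02 F1800
G01 X66.04 Y41.19
G01 X97.36 Y27.33
G00 X64.80 Y108.96
M3 S547
G01 X52.20 Y99.24 F1800
G01 X42.48 Y111.84
G01 X55.08 Y121.56
G01 X64.80 Y108.96
G00 X102.92 Y65.61
M3 S547
G01 X110.28 Y60.82 F1800
G01 X126.04 Y61.85
G01 X150.19 Y68.69
M5
G00 X0.00 Y0.00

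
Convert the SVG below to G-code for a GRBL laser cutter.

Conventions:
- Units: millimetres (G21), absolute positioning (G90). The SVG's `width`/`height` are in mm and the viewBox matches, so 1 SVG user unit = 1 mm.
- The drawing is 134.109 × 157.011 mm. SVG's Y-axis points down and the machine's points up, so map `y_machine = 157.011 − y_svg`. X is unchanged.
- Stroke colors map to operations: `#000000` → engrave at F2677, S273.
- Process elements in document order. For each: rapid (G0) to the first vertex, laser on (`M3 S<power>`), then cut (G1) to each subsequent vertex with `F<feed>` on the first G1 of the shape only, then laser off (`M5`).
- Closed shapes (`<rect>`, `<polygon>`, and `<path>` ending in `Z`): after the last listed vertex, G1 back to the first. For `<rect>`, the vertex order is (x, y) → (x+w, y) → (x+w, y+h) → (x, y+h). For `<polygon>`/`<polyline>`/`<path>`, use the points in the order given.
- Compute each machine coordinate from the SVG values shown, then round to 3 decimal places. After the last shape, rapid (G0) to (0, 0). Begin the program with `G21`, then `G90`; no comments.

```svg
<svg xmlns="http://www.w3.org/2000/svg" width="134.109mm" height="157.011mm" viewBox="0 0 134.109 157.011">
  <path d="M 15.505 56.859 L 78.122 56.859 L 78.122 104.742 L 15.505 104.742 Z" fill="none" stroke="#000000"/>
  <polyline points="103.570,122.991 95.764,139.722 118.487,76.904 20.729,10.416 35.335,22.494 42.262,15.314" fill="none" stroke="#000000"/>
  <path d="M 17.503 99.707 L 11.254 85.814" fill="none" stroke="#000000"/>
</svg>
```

1 u = 1 mm; y_m = 157.011 − y.

[1] `<path>` rectangle, #000000→engrave S273 F2677: (15.505,100.152) → (78.122,100.152) → (78.122,52.269) → (15.505,52.269) → (15.505,100.152) (closed)

[2] `<polyline>` open polyline, #000000→engrave S273 F2677: (103.570,34.020) → (95.764,17.289) → (118.487,80.107) → (20.729,146.595) → (35.335,134.517) → (42.262,141.697)

[3] `<path>` line segment, #000000→engrave S273 F2677: (17.503,57.304) → (11.254,71.197)

G21
G90
G0 X15.505 Y100.152
M3 S273
G1 X78.122 Y100.152 F2677
G1 X78.122 Y52.269
G1 X15.505 Y52.269
G1 X15.505 Y100.152
M5
G0 X103.570 Y34.020
M3 S273
G1 X95.764 Y17.289 F2677
G1 X118.487 Y80.107
G1 X20.729 Y146.595
G1 X35.335 Y134.517
G1 X42.262 Y141.697
M5
G0 X17.503 Y57.304
M3 S273
G1 X11.254 Y71.197 F2677
M5
G0 X0.000 Y0.000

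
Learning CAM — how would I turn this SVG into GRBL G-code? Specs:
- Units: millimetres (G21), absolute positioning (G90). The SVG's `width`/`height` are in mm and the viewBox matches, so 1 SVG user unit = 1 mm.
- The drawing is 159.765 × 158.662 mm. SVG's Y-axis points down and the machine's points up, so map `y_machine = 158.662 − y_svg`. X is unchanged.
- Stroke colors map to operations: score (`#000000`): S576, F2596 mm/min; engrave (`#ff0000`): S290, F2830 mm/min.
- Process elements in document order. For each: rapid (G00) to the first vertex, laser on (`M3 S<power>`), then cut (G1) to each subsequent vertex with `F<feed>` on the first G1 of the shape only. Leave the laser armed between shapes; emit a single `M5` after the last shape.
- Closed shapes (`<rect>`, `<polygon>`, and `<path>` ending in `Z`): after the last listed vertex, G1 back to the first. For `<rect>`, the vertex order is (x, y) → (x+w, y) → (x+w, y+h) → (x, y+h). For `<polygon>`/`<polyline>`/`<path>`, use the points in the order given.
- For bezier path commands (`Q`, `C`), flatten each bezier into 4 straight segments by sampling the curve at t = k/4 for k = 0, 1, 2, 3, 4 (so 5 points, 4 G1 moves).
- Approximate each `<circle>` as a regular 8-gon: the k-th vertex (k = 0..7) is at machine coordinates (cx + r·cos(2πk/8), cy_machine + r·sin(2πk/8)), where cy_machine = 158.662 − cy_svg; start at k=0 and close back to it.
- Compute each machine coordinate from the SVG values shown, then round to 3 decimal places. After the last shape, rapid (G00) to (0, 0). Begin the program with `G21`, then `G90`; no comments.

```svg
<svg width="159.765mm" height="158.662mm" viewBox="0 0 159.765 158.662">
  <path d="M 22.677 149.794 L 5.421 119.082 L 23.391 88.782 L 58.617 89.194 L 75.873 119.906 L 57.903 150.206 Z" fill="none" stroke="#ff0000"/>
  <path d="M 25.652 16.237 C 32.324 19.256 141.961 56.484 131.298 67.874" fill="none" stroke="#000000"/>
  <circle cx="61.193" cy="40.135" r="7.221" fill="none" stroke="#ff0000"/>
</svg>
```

Since the viewBox matches the mm dimensions, user units are millimetres directly. The only transform is the Y-flip y_m = 158.662 − y_svg.

Shape 1 is a regular polygon drawn with `<path>`. Its stroke #ff0000 means engrave at S290, F2830. After flipping Y the toolpath is (22.677,8.868) → (5.421,39.580) → (23.391,69.880) → (58.617,69.468) → (75.873,38.756) → (57.903,8.456) → (22.677,8.868), returning to the start.

Shape 2 is a cubic bezier drawn with `<path>`. Its stroke #000000 means score at S576, F2596. After flipping Y the toolpath is (25.652,142.425) → (46.473,134.685) → (84.976,119.746) → (120.228,103.237) → (131.298,90.788).

Shape 3 is a circle drawn with `<circle>`. Its stroke #ff0000 means engrave at S290, F2830. After flipping Y the toolpath is (68.414,118.527) → (66.299,123.633) → (61.193,125.748) → (56.087,123.633) → (53.972,118.527) → (56.087,113.421) → (61.193,111.306) → (66.299,113.421) → (68.414,118.527), returning to the start.

G21
G90
G00 X22.677 Y8.868
M3 S290
G1 X5.421 Y39.580 F2830
G1 X23.391 Y69.880
G1 X58.617 Y69.468
G1 X75.873 Y38.756
G1 X57.903 Y8.456
G1 X22.677 Y8.868
G00 X25.652 Y142.425
M3 S576
G1 X46.473 Y134.685 F2596
G1 X84.976 Y119.746
G1 X120.228 Y103.237
G1 X131.298 Y90.788
G00 X68.414 Y118.527
M3 S290
G1 X66.299 Y123.633 F2830
G1 X61.193 Y125.748
G1 X56.087 Y123.633
G1 X53.972 Y118.527
G1 X56.087 Y113.421
G1 X61.193 Y111.306
G1 X66.299 Y113.421
G1 X68.414 Y118.527
M5
G00 X0.000 Y0.000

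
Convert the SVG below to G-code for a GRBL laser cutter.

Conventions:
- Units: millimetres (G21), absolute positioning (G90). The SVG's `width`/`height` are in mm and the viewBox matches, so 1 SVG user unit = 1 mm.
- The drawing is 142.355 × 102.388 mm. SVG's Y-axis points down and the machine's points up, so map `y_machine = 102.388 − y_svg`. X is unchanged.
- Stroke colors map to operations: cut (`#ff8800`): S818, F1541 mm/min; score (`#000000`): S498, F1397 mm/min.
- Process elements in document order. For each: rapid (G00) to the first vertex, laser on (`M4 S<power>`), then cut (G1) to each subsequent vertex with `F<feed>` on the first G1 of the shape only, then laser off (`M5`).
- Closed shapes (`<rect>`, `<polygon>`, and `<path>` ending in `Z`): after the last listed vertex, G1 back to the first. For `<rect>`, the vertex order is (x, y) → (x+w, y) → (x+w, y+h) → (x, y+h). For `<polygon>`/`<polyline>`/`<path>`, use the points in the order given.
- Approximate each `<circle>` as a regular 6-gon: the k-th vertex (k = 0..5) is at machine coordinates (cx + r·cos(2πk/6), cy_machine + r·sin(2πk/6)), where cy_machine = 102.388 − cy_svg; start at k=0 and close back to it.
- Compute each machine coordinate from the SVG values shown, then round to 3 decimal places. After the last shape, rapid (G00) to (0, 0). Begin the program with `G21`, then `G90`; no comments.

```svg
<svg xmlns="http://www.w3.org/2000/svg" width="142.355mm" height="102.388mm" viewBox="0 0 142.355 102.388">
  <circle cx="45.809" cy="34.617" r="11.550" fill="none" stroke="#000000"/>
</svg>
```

1 u = 1 mm; y_m = 102.388 − y.

[1] `<circle>` circle, #000000→score S498 F1397: (57.359,67.771) → (51.584,77.774) → (40.034,77.774) → (34.259,67.771) → (40.034,57.768) → (51.584,57.768) → (57.359,67.771) (closed)

G21
G90
G00 X57.359 Y67.771
M4 S498
G1 X51.584 Y77.774 F1397
G1 X40.034 Y77.774
G1 X34.259 Y67.771
G1 X40.034 Y57.768
G1 X51.584 Y57.768
G1 X57.359 Y67.771
M5
G00 X0.000 Y0.000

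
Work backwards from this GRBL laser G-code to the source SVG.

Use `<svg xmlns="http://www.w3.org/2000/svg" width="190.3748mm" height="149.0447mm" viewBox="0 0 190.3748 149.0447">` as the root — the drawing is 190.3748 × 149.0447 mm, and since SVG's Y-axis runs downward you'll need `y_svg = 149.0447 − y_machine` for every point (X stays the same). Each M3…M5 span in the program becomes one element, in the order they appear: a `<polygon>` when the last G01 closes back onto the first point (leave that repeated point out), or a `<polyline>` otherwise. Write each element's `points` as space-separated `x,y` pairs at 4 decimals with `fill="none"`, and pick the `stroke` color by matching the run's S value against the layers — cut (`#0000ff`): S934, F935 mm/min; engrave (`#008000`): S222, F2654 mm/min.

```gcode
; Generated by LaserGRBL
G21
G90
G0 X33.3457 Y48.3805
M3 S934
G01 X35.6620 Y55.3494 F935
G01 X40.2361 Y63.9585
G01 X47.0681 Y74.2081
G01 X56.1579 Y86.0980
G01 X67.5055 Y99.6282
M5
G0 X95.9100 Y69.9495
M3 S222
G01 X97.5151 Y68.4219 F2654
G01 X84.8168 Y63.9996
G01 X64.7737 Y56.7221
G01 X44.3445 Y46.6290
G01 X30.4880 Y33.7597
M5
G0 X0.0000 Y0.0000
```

<svg xmlns="http://www.w3.org/2000/svg" width="190.3748mm" height="149.0447mm" viewBox="0 0 190.3748 149.0447">
  <polyline points="33.3457,100.6642 35.6620,93.6953 40.2361,85.0862 47.0681,74.8366 56.1579,62.9467 67.5055,49.4165" fill="none" stroke="#0000ff"/>
  <polyline points="95.9100,79.0952 97.5151,80.6228 84.8168,85.0451 64.7737,92.3226 44.3445,102.4157 30.4880,115.2850" fill="none" stroke="#008000"/>
</svg>

Each laser-on run becomes one SVG element. Flip Y back into SVG space with y_svg = 149.0447 − y_machine.

Run 1: the run's S934 means `#0000ff` (cut). The run is open, so emit a `<polyline>` with points (Y-flipped): 33.3457,100.6642 35.6620,93.6953 40.2361,85.0862 47.0681,74.8366 56.1579,62.9467 67.5055,49.4165.

Run 2: power S222 maps to stroke `#008000` (engrave). The run is open, so emit a `<polyline>` with points (Y-flipped): 95.9100,79.0952 97.5151,80.6228 84.8168,85.0451 64.7737,92.3226 44.3445,102.4157 30.4880,115.2850.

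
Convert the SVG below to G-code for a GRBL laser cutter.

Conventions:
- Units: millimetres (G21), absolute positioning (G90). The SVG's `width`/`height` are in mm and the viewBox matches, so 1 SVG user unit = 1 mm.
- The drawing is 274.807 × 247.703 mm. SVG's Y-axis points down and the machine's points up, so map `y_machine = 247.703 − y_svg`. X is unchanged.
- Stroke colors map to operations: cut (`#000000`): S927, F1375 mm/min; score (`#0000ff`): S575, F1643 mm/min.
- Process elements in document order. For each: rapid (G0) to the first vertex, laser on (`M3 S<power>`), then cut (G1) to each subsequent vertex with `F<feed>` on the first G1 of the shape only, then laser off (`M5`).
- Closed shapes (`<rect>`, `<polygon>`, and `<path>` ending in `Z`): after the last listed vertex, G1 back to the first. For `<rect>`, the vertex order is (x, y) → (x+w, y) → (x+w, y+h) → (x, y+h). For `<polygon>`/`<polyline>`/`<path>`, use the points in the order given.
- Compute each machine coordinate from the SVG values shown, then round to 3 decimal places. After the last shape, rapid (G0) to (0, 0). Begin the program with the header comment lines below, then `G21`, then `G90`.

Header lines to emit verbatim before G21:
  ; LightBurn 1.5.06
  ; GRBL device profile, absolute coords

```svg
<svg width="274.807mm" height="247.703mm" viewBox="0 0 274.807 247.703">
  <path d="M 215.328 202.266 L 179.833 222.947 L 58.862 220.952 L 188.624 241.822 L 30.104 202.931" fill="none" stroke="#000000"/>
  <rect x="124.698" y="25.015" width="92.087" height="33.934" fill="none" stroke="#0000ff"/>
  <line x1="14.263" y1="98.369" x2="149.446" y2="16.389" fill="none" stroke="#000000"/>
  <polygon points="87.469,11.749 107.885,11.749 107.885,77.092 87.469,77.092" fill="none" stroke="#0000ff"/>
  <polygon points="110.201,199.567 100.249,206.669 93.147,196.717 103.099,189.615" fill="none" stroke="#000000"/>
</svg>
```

; LightBurn 1.5.06
; GRBL device profile, absolute coords
G21
G90
G0 X215.328 Y45.437
M3 S927
G1 X179.833 Y24.756 F1375
G1 X58.862 Y26.751
G1 X188.624 Y5.881
G1 X30.104 Y44.772
M5
G0 X124.698 Y222.688
M3 S575
G1 X216.785 Y222.688 F1643
G1 X216.785 Y188.754
G1 X124.698 Y188.754
G1 X124.698 Y222.688
M5
G0 X14.263 Y149.334
M3 S927
G1 X149.446 Y231.314 F1375
M5
G0 X87.469 Y235.954
M3 S575
G1 X107.885 Y235.954 F1643
G1 X107.885 Y170.611
G1 X87.469 Y170.611
G1 X87.469 Y235.954
M5
G0 X110.201 Y48.136
M3 S927
G1 X100.249 Y41.034 F1375
G1 X93.147 Y50.986
G1 X103.099 Y58.088
G1 X110.201 Y48.136
M5
G0 X0.000 Y0.000

1 u = 1 mm; y_m = 247.703 − y.

[1] `<path>` open polyline, #000000→cut S927 F1375: (215.328,45.437) → (179.833,24.756) → (58.862,26.751) → (188.624,5.881) → (30.104,44.772)

[2] `<rect>` rectangle, #0000ff→score S575 F1643: (124.698,222.688) → (216.785,222.688) → (216.785,188.754) → (124.698,188.754) → (124.698,222.688) (closed)

[3] `<line>` line segment, #000000→cut S927 F1375: (14.263,149.334) → (149.446,231.314)

[4] `<polygon>` rectangle, #0000ff→score S575 F1643: (87.469,235.954) → (107.885,235.954) → (107.885,170.611) → (87.469,170.611) → (87.469,235.954) (closed)

[5] `<polygon>` regular polygon, #000000→cut S927 F1375: (110.201,48.136) → (100.249,41.034) → (93.147,50.986) → (103.099,58.088) → (110.201,48.136) (closed)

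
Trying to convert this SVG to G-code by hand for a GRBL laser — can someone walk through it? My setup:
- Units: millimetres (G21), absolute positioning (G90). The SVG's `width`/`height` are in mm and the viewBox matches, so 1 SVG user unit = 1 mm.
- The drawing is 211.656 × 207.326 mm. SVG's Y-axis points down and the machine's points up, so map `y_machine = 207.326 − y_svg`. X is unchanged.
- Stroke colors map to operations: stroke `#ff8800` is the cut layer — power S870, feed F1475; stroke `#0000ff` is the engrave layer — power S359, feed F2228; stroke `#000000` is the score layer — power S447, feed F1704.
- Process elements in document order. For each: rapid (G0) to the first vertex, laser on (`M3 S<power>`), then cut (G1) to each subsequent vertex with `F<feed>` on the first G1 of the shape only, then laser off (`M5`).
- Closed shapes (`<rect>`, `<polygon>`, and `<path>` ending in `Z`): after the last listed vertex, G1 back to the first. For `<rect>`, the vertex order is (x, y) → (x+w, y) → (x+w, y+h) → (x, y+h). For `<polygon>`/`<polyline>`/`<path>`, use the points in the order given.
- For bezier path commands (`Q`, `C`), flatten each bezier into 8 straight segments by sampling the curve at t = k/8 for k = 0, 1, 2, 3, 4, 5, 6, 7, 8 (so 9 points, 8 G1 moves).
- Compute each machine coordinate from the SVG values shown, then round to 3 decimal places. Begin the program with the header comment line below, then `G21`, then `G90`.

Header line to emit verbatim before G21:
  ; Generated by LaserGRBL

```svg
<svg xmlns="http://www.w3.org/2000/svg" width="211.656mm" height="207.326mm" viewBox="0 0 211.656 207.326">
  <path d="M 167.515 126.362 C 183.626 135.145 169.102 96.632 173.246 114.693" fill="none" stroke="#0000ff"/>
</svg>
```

; Generated by LaserGRBL
G21
G90
G0 X167.515 Y80.964
M3 S359
G1 X172.217 Y79.685 F2228
G1 X174.625 Y81.622
G1 X175.316 Y85.559
G1 X174.868 Y90.278
G1 X173.860 Y94.562
G1 X172.868 Y97.194
G1 X172.471 Y96.957
G1 X173.246 Y92.633
M5

viewBox `0 0 211.656 207.326` with mm width/height → 1 unit = 1 mm. Flip: y_m = 207.326 − y_svg.

**Shape 1** — `<path>` cubic bezier, stroke `#0000ff` → engrave (S359, F2228). Control points (SVG): P0=(167.515,126.362), P1=(183.626,135.145), P2=(169.102,96.632), P3=(173.246,114.693); sampled at t=k/8. Machine vertices: (167.515,80.964) → (172.217,79.685) → (174.625,81.622) → (175.316,85.559) → (174.868,90.278) → (173.860,94.562) → (172.868,97.194) → (172.471,96.957) → (173.246,92.633). Open path.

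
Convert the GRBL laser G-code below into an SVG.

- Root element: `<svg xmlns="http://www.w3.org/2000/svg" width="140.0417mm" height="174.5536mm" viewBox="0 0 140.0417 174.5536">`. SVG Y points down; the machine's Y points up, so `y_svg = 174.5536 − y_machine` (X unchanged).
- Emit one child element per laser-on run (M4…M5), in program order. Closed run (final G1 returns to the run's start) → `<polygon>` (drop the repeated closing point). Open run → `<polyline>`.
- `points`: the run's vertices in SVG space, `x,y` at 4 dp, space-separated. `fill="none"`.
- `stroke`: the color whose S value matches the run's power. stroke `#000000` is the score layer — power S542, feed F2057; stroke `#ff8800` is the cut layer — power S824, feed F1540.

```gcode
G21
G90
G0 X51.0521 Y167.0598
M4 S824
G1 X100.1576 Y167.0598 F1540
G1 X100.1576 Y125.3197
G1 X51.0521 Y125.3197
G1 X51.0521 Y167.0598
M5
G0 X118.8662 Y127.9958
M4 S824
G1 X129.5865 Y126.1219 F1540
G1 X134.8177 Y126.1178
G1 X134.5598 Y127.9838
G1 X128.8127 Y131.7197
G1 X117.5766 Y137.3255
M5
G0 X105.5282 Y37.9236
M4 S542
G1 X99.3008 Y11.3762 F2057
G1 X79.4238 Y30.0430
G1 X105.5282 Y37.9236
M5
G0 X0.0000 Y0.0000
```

<svg xmlns="http://www.w3.org/2000/svg" width="140.0417mm" height="174.5536mm" viewBox="0 0 140.0417 174.5536">
  <polygon points="51.0521,7.4938 100.1576,7.4938 100.1576,49.2339 51.0521,49.2339" fill="none" stroke="#ff8800"/>
  <polyline points="118.8662,46.5578 129.5865,48.4317 134.8177,48.4358 134.5598,46.5698 128.8127,42.8339 117.5766,37.2281" fill="none" stroke="#ff8800"/>
  <polygon points="105.5282,136.6300 99.3008,163.1774 79.4238,144.5106" fill="none" stroke="#000000"/>
</svg>

Machine Y-up, SVG Y-down with viewBox height 174.5536, so y_svg = 174.5536 − y_machine; X carries over.

Run 1: S824 ⇒ cut layer `#ff8800`. The run returns to its start, so emit a `<polygon>` with points (Y-flipped): 51.0521,7.4938 100.1576,7.4938 100.1576,49.2339 51.0521,49.2339.

Run 2: the run's S824 means `#ff8800` (cut). The run is open, so emit a `<polyline>` with points (Y-flipped): 118.8662,46.5578 129.5865,48.4317 134.8177,48.4358 134.5598,46.5698 128.8127,42.8339 117.5766,37.2281.

Run 3: S542 ⇒ score layer `#000000`. The run returns to its start, so emit a `<polygon>` with points (Y-flipped): 105.5282,136.6300 99.3008,163.1774 79.4238,144.5106.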